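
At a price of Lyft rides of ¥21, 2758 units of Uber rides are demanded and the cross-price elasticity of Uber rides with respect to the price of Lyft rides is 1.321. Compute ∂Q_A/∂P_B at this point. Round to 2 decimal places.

ε = (∂Q_A/∂P_B)·(P_B/Q_A) ⇒ ∂Q_A/∂P_B = ε·Q_A/P_B = 1.321 × 2758/21 ≈ 173.49.

173.49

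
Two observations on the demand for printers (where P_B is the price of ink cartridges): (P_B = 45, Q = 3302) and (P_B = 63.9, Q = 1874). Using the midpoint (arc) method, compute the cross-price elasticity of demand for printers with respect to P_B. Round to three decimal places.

-1.590

ΔQ_A = 1874 − 3302 = -1428; ΔP_B = 63.9 − 45 = 18.9.
Midpoints: Q̄_A = 2588.0, P̄_B = 54.45.
ε = (ΔQ_A/Q̄_A)/(ΔP_B/P̄_B) = (-1428/2588.0)/(18.9/54.45) ≈ -1.590.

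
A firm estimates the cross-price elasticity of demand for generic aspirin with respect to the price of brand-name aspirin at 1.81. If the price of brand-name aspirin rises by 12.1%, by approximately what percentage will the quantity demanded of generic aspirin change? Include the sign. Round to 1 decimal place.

21.9%

%ΔQ ≈ ε × %ΔP of brand-name aspirin = 1.81 × (12.1%) = 21.9%.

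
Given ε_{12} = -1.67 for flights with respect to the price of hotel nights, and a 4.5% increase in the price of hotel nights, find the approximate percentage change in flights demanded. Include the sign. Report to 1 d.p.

-7.5%

%ΔQ ≈ ε × %ΔP of hotel nights = -1.67 × (4.5%) = -7.5%.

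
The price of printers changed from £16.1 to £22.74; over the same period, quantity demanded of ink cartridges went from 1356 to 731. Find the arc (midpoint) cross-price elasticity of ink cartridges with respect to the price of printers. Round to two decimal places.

-1.75

ΔQ_A = 731 − 1356 = -625; ΔP_B = 22.74 − 16.1 = 6.64.
Midpoints: Q̄_A = 1043.5, P̄_B = 19.42.
ε = (ΔQ_A/Q̄_A)/(ΔP_B/P̄_B) = (-625/1043.5)/(6.64/19.42) ≈ -1.75.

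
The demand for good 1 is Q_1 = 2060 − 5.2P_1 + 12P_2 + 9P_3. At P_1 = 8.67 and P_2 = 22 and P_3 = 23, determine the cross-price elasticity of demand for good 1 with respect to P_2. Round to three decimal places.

At P_1 = 8.67 and P_2 = 22 and P_3 = 23: Q_1 = 2485.916.
∂Q_1/∂P_2 = 12.
ε = (∂Q_1/∂P_2)(P_2/Q_1) = 12 × (22/2485.916) ≈ 0.106.
Since ε > 0, good 1 and good 2 are substitutes.

0.106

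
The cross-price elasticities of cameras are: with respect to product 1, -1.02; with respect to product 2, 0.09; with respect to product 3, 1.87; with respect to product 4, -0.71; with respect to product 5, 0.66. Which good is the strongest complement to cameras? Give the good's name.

product 1

Complements have ε < 0. The most negative value is -1.02 (product 1).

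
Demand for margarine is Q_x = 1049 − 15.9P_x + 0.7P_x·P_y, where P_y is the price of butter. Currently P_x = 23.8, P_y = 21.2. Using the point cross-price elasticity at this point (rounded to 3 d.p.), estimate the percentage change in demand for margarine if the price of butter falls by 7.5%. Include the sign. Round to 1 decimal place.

At P_x = 23.8, P_y = 21.2: Q_x = 1023.772.
∂Q_x/∂P_y = 0.7P_x = 16.6600.
ε = (∂Q_x/∂P_y)(P_y/Q_x) = 16.6600 × 21.2/1023.772 ≈ 0.345.
%ΔQ_x ≈ ε × %ΔP_y = 0.345 × (-7.5%) = -2.6%.

-2.6%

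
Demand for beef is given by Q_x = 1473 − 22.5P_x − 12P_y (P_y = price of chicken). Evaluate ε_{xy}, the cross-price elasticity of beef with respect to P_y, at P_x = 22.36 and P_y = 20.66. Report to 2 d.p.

-0.34

At P_x = 22.36 and P_y = 20.66: Q_x = 721.98.
∂Q_x/∂P_y = -12.
ε = (∂Q_x/∂P_y)(P_y/Q_x) = -12 × (20.66/721.98) ≈ -0.34.
Since ε < 0, beef and chicken are complements.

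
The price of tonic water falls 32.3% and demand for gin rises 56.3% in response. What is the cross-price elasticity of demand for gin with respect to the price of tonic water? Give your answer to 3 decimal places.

ε = (%ΔQ of gin) / (%ΔP of tonic water) = (56.3%) / (-32.3%) ≈ -1.743.
Negative cross-price elasticity: complements.

-1.743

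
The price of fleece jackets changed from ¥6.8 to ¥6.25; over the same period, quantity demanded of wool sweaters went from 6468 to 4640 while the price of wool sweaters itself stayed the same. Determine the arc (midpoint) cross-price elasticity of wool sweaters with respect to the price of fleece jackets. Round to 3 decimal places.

ΔQ_A = 4640 − 6468 = -1828; ΔP_B = 6.25 − 6.8 = -0.55.
Midpoints: Q̄_A = 5554.0, P̄_B = 6.53.
ε = (ΔQ_A/Q̄_A)/(ΔP_B/P̄_B) = (-1828/5554.0)/(-0.55/6.53) ≈ 3.905.

3.905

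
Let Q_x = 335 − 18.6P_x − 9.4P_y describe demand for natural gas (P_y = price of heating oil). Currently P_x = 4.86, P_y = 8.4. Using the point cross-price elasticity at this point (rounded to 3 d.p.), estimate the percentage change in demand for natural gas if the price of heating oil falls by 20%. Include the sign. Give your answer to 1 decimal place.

At P_x = 4.86, P_y = 8.4: Q_x = 165.644.
∂Q_x/∂P_y = -9.4.
ε = (∂Q_x/∂P_y)(P_y/Q_x) = -9.4000 × 8.4/165.644 ≈ -0.477.
%ΔQ_x ≈ ε × %ΔP_y = -0.477 × (-20%) = 9.5%.

9.5%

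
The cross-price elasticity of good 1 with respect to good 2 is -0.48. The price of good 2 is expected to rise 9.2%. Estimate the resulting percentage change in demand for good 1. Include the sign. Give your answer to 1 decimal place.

%ΔQ ≈ ε × %ΔP of good 2 = -0.48 × (9.2%) = -4.4%.
Demand for good 1 falls by about 4.4%.

-4.4%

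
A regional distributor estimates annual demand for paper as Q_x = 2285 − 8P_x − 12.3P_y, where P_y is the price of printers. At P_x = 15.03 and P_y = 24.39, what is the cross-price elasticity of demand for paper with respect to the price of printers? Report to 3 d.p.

At P_x = 15.03 and P_y = 24.39: Q_x = 1864.763.
∂Q_x/∂P_y = -12.3.
ε = (∂Q_x/∂P_y)(P_y/Q_x) = -12.3 × (24.39/1864.763) ≈ -0.161.
Since ε < 0, paper and printers are complements.

-0.161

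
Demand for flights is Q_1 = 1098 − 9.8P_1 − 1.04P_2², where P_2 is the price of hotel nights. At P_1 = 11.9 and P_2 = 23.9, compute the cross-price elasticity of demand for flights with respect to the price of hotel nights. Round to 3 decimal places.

-3.068

At P_1 = 11.9 and P_2 = 23.9: Q_1 = 387.322.
∂Q_1/∂P_2 = -2.08P_2 = -2.08(23.9) = -49.7120.
ε = (∂Q_1/∂P_2)(P_2/Q_1) = -49.7120 × (23.9/387.322) ≈ -3.068.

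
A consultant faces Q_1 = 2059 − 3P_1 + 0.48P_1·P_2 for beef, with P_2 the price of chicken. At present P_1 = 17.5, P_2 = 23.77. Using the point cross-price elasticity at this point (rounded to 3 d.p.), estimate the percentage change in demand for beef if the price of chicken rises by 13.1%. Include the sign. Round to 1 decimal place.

At P_1 = 17.5, P_2 = 23.77: Q_1 = 2206.168.
∂Q_1/∂P_2 = 0.48P_1 = 8.4000.
ε = (∂Q_1/∂P_2)(P_2/Q_1) = 8.4000 × 23.77/2206.168 ≈ 0.091.
%ΔQ_1 ≈ ε × %ΔP_2 = 0.091 × (13.1%) = 1.2%.

1.2%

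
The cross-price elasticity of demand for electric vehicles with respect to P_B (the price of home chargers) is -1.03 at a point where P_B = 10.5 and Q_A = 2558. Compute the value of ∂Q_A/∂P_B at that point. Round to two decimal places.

-250.93

ε = (∂Q_A/∂P_B)·(P_B/Q_A) ⇒ ∂Q_A/∂P_B = ε·Q_A/P_B = -1.03 × 2558/10.5 ≈ -250.93.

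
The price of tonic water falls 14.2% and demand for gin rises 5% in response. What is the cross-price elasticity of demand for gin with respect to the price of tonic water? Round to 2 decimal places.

-0.35

ε = (%ΔQ of gin) / (%ΔP of tonic water) = (5%) / (-14.2%) ≈ -0.35.
Negative cross-price elasticity: complements.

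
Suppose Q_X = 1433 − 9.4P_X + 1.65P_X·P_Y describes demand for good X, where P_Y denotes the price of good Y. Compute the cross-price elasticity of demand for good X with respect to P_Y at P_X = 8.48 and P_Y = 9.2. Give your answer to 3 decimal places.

0.087

At P_X = 8.48 and P_Y = 9.2: Q_X = 1482.014.
∂Q_X/∂P_Y = 1.65P_X = 1.65(8.48) = 13.9920.
ε = (∂Q_X/∂P_Y)(P_Y/Q_X) = 13.9920 × (9.2/1482.014) ≈ 0.087.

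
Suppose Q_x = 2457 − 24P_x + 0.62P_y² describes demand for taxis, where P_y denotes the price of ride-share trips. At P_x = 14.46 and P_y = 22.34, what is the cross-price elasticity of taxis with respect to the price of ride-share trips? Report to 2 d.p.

0.26

At P_x = 14.46 and P_y = 22.34: Q_x = 2419.387.
∂Q_x/∂P_y = 1.24P_y = 1.24(22.34) = 27.7016.
ε = (∂Q_x/∂P_y)(P_y/Q_x) = 27.7016 × (22.34/2419.387) ≈ 0.26.
ε > 0: substitutes.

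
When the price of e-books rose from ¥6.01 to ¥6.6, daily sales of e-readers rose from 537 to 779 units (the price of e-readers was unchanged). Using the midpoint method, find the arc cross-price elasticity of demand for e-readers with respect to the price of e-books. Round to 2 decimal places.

ΔQ_A = 779 − 537 = 242; ΔP_B = 6.6 − 6.01 = 0.59.
Midpoints: Q̄_A = 658.0, P̄_B = 6.30.
ε = (ΔQ_A/Q̄_A)/(ΔP_B/P̄_B) = (242/658.0)/(0.59/6.30) ≈ 3.93.

3.93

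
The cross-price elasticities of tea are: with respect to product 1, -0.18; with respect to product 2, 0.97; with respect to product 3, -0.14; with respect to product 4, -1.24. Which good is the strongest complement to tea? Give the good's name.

product 4

Complements have ε < 0. The most negative value is -1.24 (product 4).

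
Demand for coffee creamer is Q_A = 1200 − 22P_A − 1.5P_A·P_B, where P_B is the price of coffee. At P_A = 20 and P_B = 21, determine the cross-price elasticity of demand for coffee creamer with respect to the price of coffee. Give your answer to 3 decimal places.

At P_A = 20 and P_B = 21: Q_A = 130.
∂Q_A/∂P_B = -1.5P_A = -1.5(20) = -30.0000.
ε = (∂Q_A/∂P_B)(P_B/Q_A) = -30.0000 × (21/130) ≈ -4.846.
ε < 0: complements.

-4.846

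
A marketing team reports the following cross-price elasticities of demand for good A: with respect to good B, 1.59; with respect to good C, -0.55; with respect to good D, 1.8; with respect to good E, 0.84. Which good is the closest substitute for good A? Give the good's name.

Substitutes have ε > 0. Among the positive values, 1.8 (good D) is largest.

good D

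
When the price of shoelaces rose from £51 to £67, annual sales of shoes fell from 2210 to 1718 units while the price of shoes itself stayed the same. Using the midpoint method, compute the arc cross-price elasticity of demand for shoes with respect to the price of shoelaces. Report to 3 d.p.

ΔQ_A = 1718 − 2210 = -492; ΔP_B = 67 − 51 = 16.
Midpoints: Q̄_A = 1964.0, P̄_B = 59.00.
ε = (ΔQ_A/Q̄_A)/(ΔP_B/P̄_B) = (-492/1964.0)/(16/59.00) ≈ -0.924.

-0.924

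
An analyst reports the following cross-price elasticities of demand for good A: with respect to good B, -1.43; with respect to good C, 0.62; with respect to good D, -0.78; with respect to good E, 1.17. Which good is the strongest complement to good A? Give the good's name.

good B

Complements have ε < 0. The most negative value is -1.43 (good B).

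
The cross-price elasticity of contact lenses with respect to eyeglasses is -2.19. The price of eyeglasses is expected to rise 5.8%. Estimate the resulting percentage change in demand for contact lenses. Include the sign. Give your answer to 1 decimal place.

%ΔQ ≈ ε × %ΔP of eyeglasses = -2.19 × (5.8%) = -12.7%.

-12.7%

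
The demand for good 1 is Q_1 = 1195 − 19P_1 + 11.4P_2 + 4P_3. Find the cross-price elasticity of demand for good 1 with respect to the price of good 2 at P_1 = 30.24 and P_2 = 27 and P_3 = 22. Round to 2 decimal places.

At P_1 = 30.24 and P_2 = 27 and P_3 = 22: Q_1 = 1016.24.
∂Q_1/∂P_2 = 11.4.
ε = (∂Q_1/∂P_2)(P_2/Q_1) = 11.4 × (27/1016.24) ≈ 0.30.
Since ε > 0, good 1 and good 2 are substitutes.

0.30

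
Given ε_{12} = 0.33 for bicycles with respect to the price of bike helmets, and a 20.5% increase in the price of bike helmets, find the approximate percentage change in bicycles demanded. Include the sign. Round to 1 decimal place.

%ΔQ ≈ ε × %ΔP of bike helmets = 0.33 × (20.5%) = 6.8%.

6.8%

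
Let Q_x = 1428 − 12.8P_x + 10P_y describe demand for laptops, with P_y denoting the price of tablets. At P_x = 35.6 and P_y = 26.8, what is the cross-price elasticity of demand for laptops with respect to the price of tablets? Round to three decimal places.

0.216

At P_x = 35.6 and P_y = 26.8: Q_x = 1240.32.
∂Q_x/∂P_y = 10.
ε = (∂Q_x/∂P_y)(P_y/Q_x) = 10 × (26.8/1240.32) ≈ 0.216.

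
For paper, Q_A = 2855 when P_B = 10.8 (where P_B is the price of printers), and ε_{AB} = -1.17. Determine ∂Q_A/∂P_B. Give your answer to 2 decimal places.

-309.29

ε = (∂Q_A/∂P_B)·(P_B/Q_A) ⇒ ∂Q_A/∂P_B = ε·Q_A/P_B = -1.17 × 2855/10.8 ≈ -309.29.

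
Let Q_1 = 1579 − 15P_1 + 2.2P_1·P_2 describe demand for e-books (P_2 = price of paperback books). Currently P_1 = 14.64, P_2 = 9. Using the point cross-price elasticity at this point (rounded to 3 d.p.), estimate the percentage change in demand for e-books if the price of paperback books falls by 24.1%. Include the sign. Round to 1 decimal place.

-4.2%

At P_1 = 14.64, P_2 = 9: Q_1 = 1649.272.
∂Q_1/∂P_2 = 2.2P_1 = 32.2080.
ε = (∂Q_1/∂P_2)(P_2/Q_1) = 32.2080 × 9/1649.272 ≈ 0.176.
%ΔQ_1 ≈ ε × %ΔP_2 = 0.176 × (-24.1%) = -4.2%.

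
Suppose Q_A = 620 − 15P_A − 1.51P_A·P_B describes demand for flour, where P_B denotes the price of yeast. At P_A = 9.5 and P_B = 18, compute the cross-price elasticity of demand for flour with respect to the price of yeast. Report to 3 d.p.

At P_A = 9.5 and P_B = 18: Q_A = 219.29.
∂Q_A/∂P_B = -1.51P_A = -1.51(9.5) = -14.3450.
ε = (∂Q_A/∂P_B)(P_B/Q_A) = -14.3450 × (18/219.29) ≈ -1.177.
ε < 0: complements.

-1.177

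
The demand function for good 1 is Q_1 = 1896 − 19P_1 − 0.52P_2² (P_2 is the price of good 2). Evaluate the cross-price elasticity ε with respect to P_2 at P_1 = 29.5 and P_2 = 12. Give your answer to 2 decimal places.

-0.12

At P_1 = 29.5 and P_2 = 12: Q_1 = 1260.62.
∂Q_1/∂P_2 = -1.04P_2 = -1.04(12) = -12.4800.
ε = (∂Q_1/∂P_2)(P_2/Q_1) = -12.4800 × (12/1260.62) ≈ -0.12.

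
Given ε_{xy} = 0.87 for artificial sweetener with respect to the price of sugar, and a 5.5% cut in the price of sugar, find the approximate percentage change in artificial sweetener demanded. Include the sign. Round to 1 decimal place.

%ΔQ ≈ ε × %ΔP of sugar = 0.87 × (-5.5%) = -4.8%.

-4.8%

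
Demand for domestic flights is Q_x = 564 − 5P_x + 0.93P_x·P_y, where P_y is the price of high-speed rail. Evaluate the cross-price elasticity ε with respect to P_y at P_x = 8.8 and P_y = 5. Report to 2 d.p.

At P_x = 8.8 and P_y = 5: Q_x = 560.92.
∂Q_x/∂P_y = 0.93P_x = 0.93(8.8) = 8.1840.
ε = (∂Q_x/∂P_y)(P_y/Q_x) = 8.1840 × (5/560.92) ≈ 0.07.

0.07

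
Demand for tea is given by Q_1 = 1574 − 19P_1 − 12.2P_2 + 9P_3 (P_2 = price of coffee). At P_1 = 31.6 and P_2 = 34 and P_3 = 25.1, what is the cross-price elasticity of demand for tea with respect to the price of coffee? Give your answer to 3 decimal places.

-0.529

At P_1 = 31.6 and P_2 = 34 and P_3 = 25.1: Q_1 = 784.7.
∂Q_1/∂P_2 = -12.2.
ε = (∂Q_1/∂P_2)(P_2/Q_1) = -12.2 × (34/784.7) ≈ -0.529.
Since ε < 0, tea and coffee are complements.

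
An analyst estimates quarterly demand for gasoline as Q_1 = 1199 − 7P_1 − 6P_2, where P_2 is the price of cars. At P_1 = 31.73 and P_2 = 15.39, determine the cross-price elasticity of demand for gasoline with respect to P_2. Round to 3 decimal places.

At P_1 = 31.73 and P_2 = 15.39: Q_1 = 884.55.
∂Q_1/∂P_2 = -6.
ε = (∂Q_1/∂P_2)(P_2/Q_1) = -6 × (15.39/884.55) ≈ -0.104.
Since ε < 0, gasoline and cars are complements.

-0.104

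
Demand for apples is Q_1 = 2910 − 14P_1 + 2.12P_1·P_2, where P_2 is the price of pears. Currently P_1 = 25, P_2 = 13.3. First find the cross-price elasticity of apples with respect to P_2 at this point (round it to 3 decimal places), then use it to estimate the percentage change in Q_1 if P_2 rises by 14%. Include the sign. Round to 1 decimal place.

At P_1 = 25, P_2 = 13.3: Q_1 = 3264.9.
∂Q_1/∂P_2 = 2.12P_1 = 53.0000.
ε = (∂Q_1/∂P_2)(P_2/Q_1) = 53.0000 × 13.3/3264.9 ≈ 0.216.
%ΔQ_1 ≈ ε × %ΔP_2 = 0.216 × (14%) = 3.0%.

3.0%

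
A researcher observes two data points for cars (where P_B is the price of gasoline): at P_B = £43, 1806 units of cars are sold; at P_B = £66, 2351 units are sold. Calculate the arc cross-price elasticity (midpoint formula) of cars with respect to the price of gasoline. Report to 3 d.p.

0.621

ΔQ_A = 2351 − 1806 = 545; ΔP_B = 66 − 43 = 23.
Midpoints: Q̄_A = 2078.5, P̄_B = 54.50.
ε = (ΔQ_A/Q̄_A)/(ΔP_B/P̄_B) = (545/2078.5)/(23/54.50) ≈ 0.621.
ε > 0: cars and gasoline are substitutes.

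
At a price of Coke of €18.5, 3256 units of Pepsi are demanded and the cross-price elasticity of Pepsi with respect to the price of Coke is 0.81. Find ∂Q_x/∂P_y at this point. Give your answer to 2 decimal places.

ε = (∂Q_x/∂P_y)·(P_y/Q_x) ⇒ ∂Q_x/∂P_y = ε·Q_x/P_y = 0.81 × 3256/18.5 ≈ 142.56.

142.56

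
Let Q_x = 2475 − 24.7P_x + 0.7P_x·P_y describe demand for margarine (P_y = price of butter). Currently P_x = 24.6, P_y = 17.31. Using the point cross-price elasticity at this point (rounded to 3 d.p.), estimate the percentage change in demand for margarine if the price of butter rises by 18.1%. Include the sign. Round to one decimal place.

2.5%

At P_x = 24.6, P_y = 17.31: Q_x = 2165.458.
∂Q_x/∂P_y = 0.7P_x = 17.2200.
ε = (∂Q_x/∂P_y)(P_y/Q_x) = 17.2200 × 17.31/2165.458 ≈ 0.138.
%ΔQ_x ≈ ε × %ΔP_y = 0.138 × (18.1%) = 2.5%.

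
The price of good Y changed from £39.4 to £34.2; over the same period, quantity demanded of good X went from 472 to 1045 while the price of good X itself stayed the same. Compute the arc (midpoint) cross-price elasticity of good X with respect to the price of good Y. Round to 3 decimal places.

-5.346

ΔQ_X = 1045 − 472 = 573; ΔP_Y = 34.2 − 39.4 = -5.2.
Midpoints: Q̄_X = 758.5, P̄_Y = 36.80.
ε = (ΔQ_X/Q̄_X)/(ΔP_Y/P̄_Y) = (573/758.5)/(-5.2/36.80) ≈ -5.346.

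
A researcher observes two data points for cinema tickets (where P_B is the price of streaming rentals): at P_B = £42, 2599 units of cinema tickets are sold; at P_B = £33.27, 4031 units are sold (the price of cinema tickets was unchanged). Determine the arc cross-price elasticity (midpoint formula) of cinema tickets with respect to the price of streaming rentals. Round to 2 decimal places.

-1.86

ΔQ_A = 4031 − 2599 = 1432; ΔP_B = 33.27 − 42 = -8.73.
Midpoints: Q̄_A = 3315.0, P̄_B = 37.64.
ε = (ΔQ_A/Q̄_A)/(ΔP_B/P̄_B) = (1432/3315.0)/(-8.73/37.64) ≈ -1.86.
ε < 0: cinema tickets and streaming rentals are complements.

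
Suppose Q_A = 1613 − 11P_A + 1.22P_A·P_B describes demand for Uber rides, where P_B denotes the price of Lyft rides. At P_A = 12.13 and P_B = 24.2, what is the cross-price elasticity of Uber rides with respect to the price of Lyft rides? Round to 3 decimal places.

0.195

At P_A = 12.13 and P_B = 24.2: Q_A = 1837.696.
∂Q_A/∂P_B = 1.22P_A = 1.22(12.13) = 14.7986.
ε = (∂Q_A/∂P_B)(P_B/Q_A) = 14.7986 × (24.2/1837.696) ≈ 0.195.
ε > 0: substitutes.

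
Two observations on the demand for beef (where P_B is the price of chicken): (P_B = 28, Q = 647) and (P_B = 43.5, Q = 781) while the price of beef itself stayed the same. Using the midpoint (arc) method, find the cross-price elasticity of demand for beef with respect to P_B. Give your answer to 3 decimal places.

0.433

ΔQ_A = 781 − 647 = 134; ΔP_B = 43.5 − 28 = 15.5.
Midpoints: Q̄_A = 714.0, P̄_B = 35.75.
ε = (ΔQ_A/Q̄_A)/(ΔP_B/P̄_B) = (134/714.0)/(15.5/35.75) ≈ 0.433.
ε > 0: beef and chicken are substitutes.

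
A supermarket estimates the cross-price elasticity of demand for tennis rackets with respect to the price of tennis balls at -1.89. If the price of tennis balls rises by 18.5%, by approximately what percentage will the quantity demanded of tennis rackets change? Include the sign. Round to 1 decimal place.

%ΔQ ≈ ε × %ΔP of tennis balls = -1.89 × (18.5%) = -35.0%.
Demand for tennis rackets falls by about 35.0%.

-35.0%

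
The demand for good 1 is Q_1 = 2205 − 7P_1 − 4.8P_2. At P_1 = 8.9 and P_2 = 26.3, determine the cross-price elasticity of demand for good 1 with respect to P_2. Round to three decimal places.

-0.063

At P_1 = 8.9 and P_2 = 26.3: Q_1 = 2016.46.
∂Q_1/∂P_2 = -4.8.
ε = (∂Q_1/∂P_2)(P_2/Q_1) = -4.8 × (26.3/2016.46) ≈ -0.063.
Since ε < 0, good 1 and good 2 are complements.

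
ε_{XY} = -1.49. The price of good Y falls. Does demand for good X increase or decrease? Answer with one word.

increase

ε < 0 and the price of good Y falls, so the quantity of good X moves in the opposite direction: it increases.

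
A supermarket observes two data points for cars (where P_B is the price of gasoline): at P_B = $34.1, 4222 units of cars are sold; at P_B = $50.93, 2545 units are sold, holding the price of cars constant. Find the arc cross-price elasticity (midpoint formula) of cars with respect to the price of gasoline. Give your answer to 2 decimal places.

-1.25

ΔQ_A = 2545 − 4222 = -1677; ΔP_B = 50.93 − 34.1 = 16.83.
Midpoints: Q̄_A = 3383.5, P̄_B = 42.52.
ε = (ΔQ_A/Q̄_A)/(ΔP_B/P̄_B) = (-1677/3383.5)/(16.83/42.52) ≈ -1.25.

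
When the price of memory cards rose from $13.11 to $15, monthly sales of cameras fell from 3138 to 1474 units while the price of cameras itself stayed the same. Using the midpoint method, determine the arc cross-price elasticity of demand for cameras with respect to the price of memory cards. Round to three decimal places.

ΔQ_A = 1474 − 3138 = -1664; ΔP_B = 15 − 13.11 = 1.89.
Midpoints: Q̄_A = 2306.0, P̄_B = 14.05.
ε = (ΔQ_A/Q̄_A)/(ΔP_B/P̄_B) = (-1664/2306.0)/(1.89/14.05) ≈ -5.366.
ε < 0: cameras and memory cards are complements.

-5.366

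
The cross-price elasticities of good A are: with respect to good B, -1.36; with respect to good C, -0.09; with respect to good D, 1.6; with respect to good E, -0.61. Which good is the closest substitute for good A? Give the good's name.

good D

Substitutes have ε > 0. Among the positive values, 1.6 (good D) is largest.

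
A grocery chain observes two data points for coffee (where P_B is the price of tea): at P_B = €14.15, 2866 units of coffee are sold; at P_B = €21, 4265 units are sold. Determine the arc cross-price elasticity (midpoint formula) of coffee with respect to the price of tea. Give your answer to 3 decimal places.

ΔQ_A = 4265 − 2866 = 1399; ΔP_B = 21 − 14.15 = 6.85.
Midpoints: Q̄_A = 3565.5, P̄_B = 17.57.
ε = (ΔQ_A/Q̄_A)/(ΔP_B/P̄_B) = (1399/3565.5)/(6.85/17.57) ≈ 1.007.
ε > 0: coffee and tea are substitutes.

1.007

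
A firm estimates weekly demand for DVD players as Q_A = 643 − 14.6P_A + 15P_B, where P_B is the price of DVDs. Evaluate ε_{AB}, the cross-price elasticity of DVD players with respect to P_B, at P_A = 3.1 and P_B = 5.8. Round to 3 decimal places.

At P_A = 3.1 and P_B = 5.8: Q_A = 684.74.
∂Q_A/∂P_B = 15.
ε = (∂Q_A/∂P_B)(P_B/Q_A) = 15 × (5.8/684.74) ≈ 0.127.

0.127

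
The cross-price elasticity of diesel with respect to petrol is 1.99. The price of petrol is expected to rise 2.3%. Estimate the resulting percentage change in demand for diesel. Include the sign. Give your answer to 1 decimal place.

4.6%

%ΔQ ≈ ε × %ΔP of petrol = 1.99 × (2.3%) = 4.6%.
Demand for diesel rises by about 4.6%.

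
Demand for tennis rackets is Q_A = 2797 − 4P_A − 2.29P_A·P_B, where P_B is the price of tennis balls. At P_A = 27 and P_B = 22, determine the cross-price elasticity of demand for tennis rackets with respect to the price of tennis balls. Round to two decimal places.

-1.02

At P_A = 27 and P_B = 22: Q_A = 1328.74.
∂Q_A/∂P_B = -2.29P_A = -2.29(27) = -61.8300.
ε = (∂Q_A/∂P_B)(P_B/Q_A) = -61.8300 × (22/1328.74) ≈ -1.02.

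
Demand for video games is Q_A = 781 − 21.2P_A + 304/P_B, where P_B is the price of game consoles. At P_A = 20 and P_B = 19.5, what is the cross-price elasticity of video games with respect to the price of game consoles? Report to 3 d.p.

-0.042

At P_A = 20 and P_B = 19.5: Q_A = 372.590.
∂Q_A/∂P_B = −304/P_B² = -0.7995.
ε = (∂Q_A/∂P_B)(P_B/Q_A) = -0.7995 × (19.5/372.590) ≈ -0.042.
ε < 0: complements.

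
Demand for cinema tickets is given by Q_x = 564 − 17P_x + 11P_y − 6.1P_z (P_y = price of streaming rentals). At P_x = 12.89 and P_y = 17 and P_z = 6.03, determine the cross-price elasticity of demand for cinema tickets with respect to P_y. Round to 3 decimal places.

0.378

At P_x = 12.89 and P_y = 17 and P_z = 6.03: Q_x = 495.087.
∂Q_x/∂P_y = 11.
ε = (∂Q_x/∂P_y)(P_y/Q_x) = 11 × (17/495.087) ≈ 0.378.
Since ε > 0, cinema tickets and streaming rentals are substitutes.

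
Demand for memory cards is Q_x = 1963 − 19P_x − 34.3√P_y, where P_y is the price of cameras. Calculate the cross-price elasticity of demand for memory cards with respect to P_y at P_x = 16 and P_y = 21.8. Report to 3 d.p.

-0.053

At P_x = 16 and P_y = 21.8: Q_x = 1498.852.
∂Q_x/∂P_y = -34.3/(2√P_y) = -34.3/(2√21.8) = -3.6731.
ε = (∂Q_x/∂P_y)(P_y/Q_x) = -3.6731 × (21.8/1498.852) ≈ -0.053.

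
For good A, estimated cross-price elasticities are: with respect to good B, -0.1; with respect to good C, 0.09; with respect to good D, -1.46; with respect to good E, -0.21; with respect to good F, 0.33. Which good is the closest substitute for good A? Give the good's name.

Substitutes have ε > 0. Among the positive values, 0.33 (good F) is largest.

good F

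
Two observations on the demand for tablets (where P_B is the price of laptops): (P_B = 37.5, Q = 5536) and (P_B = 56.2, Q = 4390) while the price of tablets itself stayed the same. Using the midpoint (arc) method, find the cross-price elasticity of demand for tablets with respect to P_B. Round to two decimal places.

ΔQ_A = 4390 − 5536 = -1146; ΔP_B = 56.2 − 37.5 = 18.7.
Midpoints: Q̄_A = 4963.0, P̄_B = 46.85.
ε = (ΔQ_A/Q̄_A)/(ΔP_B/P̄_B) = (-1146/4963.0)/(18.7/46.85) ≈ -0.58.

-0.58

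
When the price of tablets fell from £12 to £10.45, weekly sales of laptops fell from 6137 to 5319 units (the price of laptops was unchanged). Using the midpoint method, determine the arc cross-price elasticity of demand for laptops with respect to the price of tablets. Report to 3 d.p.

ΔQ_A = 5319 − 6137 = -818; ΔP_B = 10.45 − 12 = -1.55.
Midpoints: Q̄_A = 5728.0, P̄_B = 11.22.
ε = (ΔQ_A/Q̄_A)/(ΔP_B/P̄_B) = (-818/5728.0)/(-1.55/11.22) ≈ 1.034.

1.034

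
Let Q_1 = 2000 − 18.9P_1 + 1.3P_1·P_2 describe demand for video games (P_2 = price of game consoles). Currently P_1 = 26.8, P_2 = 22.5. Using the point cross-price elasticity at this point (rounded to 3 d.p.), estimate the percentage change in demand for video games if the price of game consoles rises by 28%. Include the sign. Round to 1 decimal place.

9.6%

At P_1 = 26.8, P_2 = 22.5: Q_1 = 2277.38.
∂Q_1/∂P_2 = 1.3P_1 = 34.8400.
ε = (∂Q_1/∂P_2)(P_2/Q_1) = 34.8400 × 22.5/2277.38 ≈ 0.344.
%ΔQ_1 ≈ ε × %ΔP_2 = 0.344 × (28%) = 9.6%.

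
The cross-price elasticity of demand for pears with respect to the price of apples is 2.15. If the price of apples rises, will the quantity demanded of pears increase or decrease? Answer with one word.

ε > 0 and the price of apples rises, so the quantity of pears moves in the same direction: it increases.

increase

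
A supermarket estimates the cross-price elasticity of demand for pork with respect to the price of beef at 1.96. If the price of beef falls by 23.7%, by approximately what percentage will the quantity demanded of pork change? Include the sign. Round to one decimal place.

%ΔQ ≈ ε × %ΔP of beef = 1.96 × (-23.7%) = -46.5%.
Demand for pork falls by about 46.5%.

-46.5%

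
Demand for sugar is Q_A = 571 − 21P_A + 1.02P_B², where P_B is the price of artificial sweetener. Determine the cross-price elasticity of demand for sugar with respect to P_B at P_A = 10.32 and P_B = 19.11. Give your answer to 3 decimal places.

1.025

At P_A = 10.32 and P_B = 19.11: Q_A = 726.776.
∂Q_A/∂P_B = 2.04P_B = 2.04(19.11) = 38.9844.
ε = (∂Q_A/∂P_B)(P_B/Q_A) = 38.9844 × (19.11/726.776) ≈ 1.025.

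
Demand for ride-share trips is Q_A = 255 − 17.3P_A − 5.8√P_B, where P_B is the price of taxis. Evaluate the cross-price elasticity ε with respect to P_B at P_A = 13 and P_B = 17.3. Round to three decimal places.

-2.018

At P_A = 13 and P_B = 17.3: Q_A = 5.976.
∂Q_A/∂P_B = -5.8/(2√P_B) = -5.8/(2√17.3) = -0.6972.
ε = (∂Q_A/∂P_B)(P_B/Q_A) = -0.6972 × (17.3/5.976) ≈ -2.018.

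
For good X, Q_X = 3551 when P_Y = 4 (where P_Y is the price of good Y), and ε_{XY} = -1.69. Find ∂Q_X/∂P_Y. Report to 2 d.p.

-1500.30

ε = (∂Q_X/∂P_Y)·(P_Y/Q_X) ⇒ ∂Q_X/∂P_Y = ε·Q_X/P_Y = -1.69 × 3551/4 ≈ -1500.30.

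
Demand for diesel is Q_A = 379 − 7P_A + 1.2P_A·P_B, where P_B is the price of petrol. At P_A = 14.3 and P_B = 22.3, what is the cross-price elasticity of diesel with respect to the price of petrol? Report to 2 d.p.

At P_A = 14.3 and P_B = 22.3: Q_A = 661.568.
∂Q_A/∂P_B = 1.2P_A = 1.2(14.3) = 17.1600.
ε = (∂Q_A/∂P_B)(P_B/Q_A) = 17.1600 × (22.3/661.568) ≈ 0.58.
ε > 0: substitutes.

0.58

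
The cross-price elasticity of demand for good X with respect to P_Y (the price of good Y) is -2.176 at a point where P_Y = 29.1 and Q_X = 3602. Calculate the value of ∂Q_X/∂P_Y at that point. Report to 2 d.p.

-269.35

ε = (∂Q_X/∂P_Y)·(P_Y/Q_X) ⇒ ∂Q_X/∂P_Y = ε·Q_X/P_Y = -2.176 × 3602/29.1 ≈ -269.35.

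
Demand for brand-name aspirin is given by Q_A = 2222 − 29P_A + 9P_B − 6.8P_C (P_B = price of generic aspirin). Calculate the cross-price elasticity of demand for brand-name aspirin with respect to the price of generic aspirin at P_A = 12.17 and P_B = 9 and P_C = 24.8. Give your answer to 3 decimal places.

0.045

At P_A = 12.17 and P_B = 9 and P_C = 24.8: Q_A = 1781.43.
∂Q_A/∂P_B = 9.
ε = (∂Q_A/∂P_B)(P_B/Q_A) = 9 × (9/1781.43) ≈ 0.045.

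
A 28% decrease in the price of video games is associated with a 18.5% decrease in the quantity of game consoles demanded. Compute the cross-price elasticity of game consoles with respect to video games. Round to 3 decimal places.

ε = (%ΔQ of game consoles) / (%ΔP of video games) = (-18.5%) / (-28%) ≈ 0.661.

0.661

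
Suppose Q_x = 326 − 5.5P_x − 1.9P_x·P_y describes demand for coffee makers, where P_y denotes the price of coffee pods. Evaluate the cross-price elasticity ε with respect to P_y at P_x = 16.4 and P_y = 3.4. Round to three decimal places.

At P_x = 16.4 and P_y = 3.4: Q_x = 129.856.
∂Q_x/∂P_y = -1.9P_x = -1.9(16.4) = -31.1600.
ε = (∂Q_x/∂P_y)(P_y/Q_x) = -31.1600 × (3.4/129.856) ≈ -0.816.

-0.816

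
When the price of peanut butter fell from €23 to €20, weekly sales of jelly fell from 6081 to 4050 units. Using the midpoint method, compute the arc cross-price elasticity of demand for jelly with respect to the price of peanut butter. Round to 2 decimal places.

ΔQ_A = 4050 − 6081 = -2031; ΔP_B = 20 − 23 = -3.
Midpoints: Q̄_A = 5065.5, P̄_B = 21.50.
ε = (ΔQ_A/Q̄_A)/(ΔP_B/P̄_B) = (-2031/5065.5)/(-3/21.50) ≈ 2.87.
ε > 0: jelly and peanut butter are substitutes.

2.87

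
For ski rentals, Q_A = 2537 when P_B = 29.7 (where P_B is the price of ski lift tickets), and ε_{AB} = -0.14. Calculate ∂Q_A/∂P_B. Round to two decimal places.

-11.96

ε = (∂Q_A/∂P_B)·(P_B/Q_A) ⇒ ∂Q_A/∂P_B = ε·Q_A/P_B = -0.14 × 2537/29.7 ≈ -11.96.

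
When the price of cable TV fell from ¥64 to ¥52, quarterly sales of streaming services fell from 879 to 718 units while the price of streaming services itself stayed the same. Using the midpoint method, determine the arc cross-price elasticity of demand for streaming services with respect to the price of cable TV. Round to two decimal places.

0.97

ΔQ_A = 718 − 879 = -161; ΔP_B = 52 − 64 = -12.
Midpoints: Q̄_A = 798.5, P̄_B = 58.00.
ε = (ΔQ_A/Q̄_A)/(ΔP_B/P̄_B) = (-161/798.5)/(-12/58.00) ≈ 0.97.
ε > 0: streaming services and cable TV are substitutes.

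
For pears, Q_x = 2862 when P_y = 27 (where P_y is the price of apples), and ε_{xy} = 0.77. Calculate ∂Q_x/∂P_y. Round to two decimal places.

ε = (∂Q_x/∂P_y)·(P_y/Q_x) ⇒ ∂Q_x/∂P_y = ε·Q_x/P_y = 0.77 × 2862/27 ≈ 81.62.

81.62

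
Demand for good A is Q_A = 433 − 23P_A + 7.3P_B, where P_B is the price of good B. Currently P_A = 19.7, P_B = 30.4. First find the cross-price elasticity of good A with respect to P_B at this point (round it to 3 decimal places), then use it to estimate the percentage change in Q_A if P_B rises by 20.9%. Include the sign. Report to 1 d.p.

At P_A = 19.7, P_B = 30.4: Q_A = 201.82.
∂Q_A/∂P_B = 7.3.
ε = (∂Q_A/∂P_B)(P_B/Q_A) = 7.3000 × 30.4/201.82 ≈ 1.100.
%ΔQ_A ≈ ε × %ΔP_B = 1.100 × (20.9%) = 23.0%.

23.0%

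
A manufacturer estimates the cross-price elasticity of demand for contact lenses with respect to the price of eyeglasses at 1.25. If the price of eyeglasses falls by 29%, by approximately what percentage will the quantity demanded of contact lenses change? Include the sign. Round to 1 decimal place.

%ΔQ ≈ ε × %ΔP of eyeglasses = 1.25 × (-29%) = -36.3%.

-36.3%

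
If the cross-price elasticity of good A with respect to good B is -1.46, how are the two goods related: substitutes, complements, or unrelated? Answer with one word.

ε = -1.46 < 0, so a higher price of good B lowers demand for good A: complements.

complements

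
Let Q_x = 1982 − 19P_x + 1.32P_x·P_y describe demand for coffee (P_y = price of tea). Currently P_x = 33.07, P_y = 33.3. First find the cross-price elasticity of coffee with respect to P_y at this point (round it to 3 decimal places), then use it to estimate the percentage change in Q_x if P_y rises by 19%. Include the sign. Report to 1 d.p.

9.8%

At P_x = 33.07, P_y = 33.3: Q_x = 2807.295.
∂Q_x/∂P_y = 1.32P_x = 43.6524.
ε = (∂Q_x/∂P_y)(P_y/Q_x) = 43.6524 × 33.3/2807.295 ≈ 0.518.
%ΔQ_x ≈ ε × %ΔP_y = 0.518 × (19%) = 9.8%.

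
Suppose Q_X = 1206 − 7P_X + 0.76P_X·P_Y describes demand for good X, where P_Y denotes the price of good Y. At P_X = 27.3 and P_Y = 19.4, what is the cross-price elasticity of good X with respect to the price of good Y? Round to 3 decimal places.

At P_X = 27.3 and P_Y = 19.4: Q_X = 1417.411.
∂Q_X/∂P_Y = 0.76P_X = 0.76(27.3) = 20.7480.
ε = (∂Q_X/∂P_Y)(P_Y/Q_X) = 20.7480 × (19.4/1417.411) ≈ 0.284.

0.284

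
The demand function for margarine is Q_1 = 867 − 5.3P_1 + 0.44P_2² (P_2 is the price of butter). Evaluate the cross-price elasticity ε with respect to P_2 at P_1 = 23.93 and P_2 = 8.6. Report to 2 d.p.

0.08

At P_1 = 23.93 and P_2 = 8.6: Q_1 = 772.713.
∂Q_1/∂P_2 = 0.88P_2 = 0.88(8.6) = 7.5680.
ε = (∂Q_1/∂P_2)(P_2/Q_1) = 7.5680 × (8.6/772.713) ≈ 0.08.
ε > 0: substitutes.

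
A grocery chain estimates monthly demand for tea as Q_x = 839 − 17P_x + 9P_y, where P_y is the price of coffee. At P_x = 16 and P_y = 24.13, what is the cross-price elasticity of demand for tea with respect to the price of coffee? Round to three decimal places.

0.277

At P_x = 16 and P_y = 24.13: Q_x = 784.17.
∂Q_x/∂P_y = 9.
ε = (∂Q_x/∂P_y)(P_y/Q_x) = 9 × (24.13/784.17) ≈ 0.277.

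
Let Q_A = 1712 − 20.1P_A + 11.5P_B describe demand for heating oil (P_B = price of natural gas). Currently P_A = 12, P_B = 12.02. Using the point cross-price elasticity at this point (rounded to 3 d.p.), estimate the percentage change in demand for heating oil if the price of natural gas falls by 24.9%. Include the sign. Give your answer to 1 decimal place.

At P_A = 12, P_B = 12.02: Q_A = 1609.03.
∂Q_A/∂P_B = 11.5.
ε = (∂Q_A/∂P_B)(P_B/Q_A) = 11.5000 × 12.02/1609.03 ≈ 0.086.
%ΔQ_A ≈ ε × %ΔP_B = 0.086 × (-24.9%) = -2.1%.

-2.1%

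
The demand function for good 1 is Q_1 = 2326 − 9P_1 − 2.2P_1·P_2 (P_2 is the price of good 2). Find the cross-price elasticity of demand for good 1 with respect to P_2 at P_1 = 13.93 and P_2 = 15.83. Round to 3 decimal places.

-0.283

At P_1 = 13.93 and P_2 = 15.83: Q_1 = 1715.504.
∂Q_1/∂P_2 = -2.2P_1 = -2.2(13.93) = -30.6460.
ε = (∂Q_1/∂P_2)(P_2/Q_1) = -30.6460 × (15.83/1715.504) ≈ -0.283.
ε < 0: complements.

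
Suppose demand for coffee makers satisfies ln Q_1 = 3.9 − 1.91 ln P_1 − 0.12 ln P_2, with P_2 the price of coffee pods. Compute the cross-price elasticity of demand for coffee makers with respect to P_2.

-0.12

In a log-linear (constant-elasticity) demand function, the coefficient on ln P_2 is the cross-price elasticity.
ε = -0.12. Negative, so coffee makers and coffee pods are complements.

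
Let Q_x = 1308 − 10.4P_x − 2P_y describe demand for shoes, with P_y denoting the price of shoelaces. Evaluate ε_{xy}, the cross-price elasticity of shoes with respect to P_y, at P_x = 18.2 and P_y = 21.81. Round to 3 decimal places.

At P_x = 18.2 and P_y = 21.81: Q_x = 1075.1.
∂Q_x/∂P_y = -2.
ε = (∂Q_x/∂P_y)(P_y/Q_x) = -2 × (21.81/1075.1) ≈ -0.041.

-0.041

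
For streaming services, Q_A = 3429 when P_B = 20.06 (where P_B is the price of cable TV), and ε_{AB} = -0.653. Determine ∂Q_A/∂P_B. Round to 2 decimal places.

-111.62

ε = (∂Q_A/∂P_B)·(P_B/Q_A) ⇒ ∂Q_A/∂P_B = ε·Q_A/P_B = -0.653 × 3429/20.06 ≈ -111.62.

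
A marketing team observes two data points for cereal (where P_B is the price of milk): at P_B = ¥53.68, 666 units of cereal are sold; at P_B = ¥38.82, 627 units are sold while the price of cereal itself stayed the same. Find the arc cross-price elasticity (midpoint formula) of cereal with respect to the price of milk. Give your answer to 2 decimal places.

ΔQ_A = 627 − 666 = -39; ΔP_B = 38.82 − 53.68 = -14.86.
Midpoints: Q̄_A = 646.5, P̄_B = 46.25.
ε = (ΔQ_A/Q̄_A)/(ΔP_B/P̄_B) = (-39/646.5)/(-14.86/46.25) ≈ 0.19.

0.19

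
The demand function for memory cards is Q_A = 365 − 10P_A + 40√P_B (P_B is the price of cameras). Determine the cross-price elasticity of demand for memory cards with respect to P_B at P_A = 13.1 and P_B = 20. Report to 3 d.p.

0.217

At P_A = 13.1 and P_B = 20: Q_A = 412.885.
∂Q_A/∂P_B = 40/(2√P_B) = 40/(2√20) = 4.4721.
ε = (∂Q_A/∂P_B)(P_B/Q_A) = 4.4721 × (20/412.885) ≈ 0.217.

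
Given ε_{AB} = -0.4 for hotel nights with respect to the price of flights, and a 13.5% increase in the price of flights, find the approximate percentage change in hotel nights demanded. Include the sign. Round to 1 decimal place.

%ΔQ ≈ ε × %ΔP of flights = -0.4 × (13.5%) = -5.4%.

-5.4%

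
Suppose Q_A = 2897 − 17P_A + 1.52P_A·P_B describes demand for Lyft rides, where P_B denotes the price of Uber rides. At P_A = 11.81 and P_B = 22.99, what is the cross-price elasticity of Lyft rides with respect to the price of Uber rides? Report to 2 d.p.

0.13

At P_A = 11.81 and P_B = 22.99: Q_A = 3108.928.
∂Q_A/∂P_B = 1.52P_A = 1.52(11.81) = 17.9512.
ε = (∂Q_A/∂P_B)(P_B/Q_A) = 17.9512 × (22.99/3108.928) ≈ 0.13.
ε > 0: substitutes.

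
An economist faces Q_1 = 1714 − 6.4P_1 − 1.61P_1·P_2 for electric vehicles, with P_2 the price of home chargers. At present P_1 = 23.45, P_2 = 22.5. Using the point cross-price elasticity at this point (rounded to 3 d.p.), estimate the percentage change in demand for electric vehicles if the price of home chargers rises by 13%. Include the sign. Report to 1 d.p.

-15.5%

At P_1 = 23.45, P_2 = 22.5: Q_1 = 714.444.
∂Q_1/∂P_2 = -1.61P_1 = -37.7545.
ε = (∂Q_1/∂P_2)(P_2/Q_1) = -37.7545 × 22.5/714.444 ≈ -1.189.
%ΔQ_1 ≈ ε × %ΔP_2 = -1.189 × (13%) = -15.5%.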